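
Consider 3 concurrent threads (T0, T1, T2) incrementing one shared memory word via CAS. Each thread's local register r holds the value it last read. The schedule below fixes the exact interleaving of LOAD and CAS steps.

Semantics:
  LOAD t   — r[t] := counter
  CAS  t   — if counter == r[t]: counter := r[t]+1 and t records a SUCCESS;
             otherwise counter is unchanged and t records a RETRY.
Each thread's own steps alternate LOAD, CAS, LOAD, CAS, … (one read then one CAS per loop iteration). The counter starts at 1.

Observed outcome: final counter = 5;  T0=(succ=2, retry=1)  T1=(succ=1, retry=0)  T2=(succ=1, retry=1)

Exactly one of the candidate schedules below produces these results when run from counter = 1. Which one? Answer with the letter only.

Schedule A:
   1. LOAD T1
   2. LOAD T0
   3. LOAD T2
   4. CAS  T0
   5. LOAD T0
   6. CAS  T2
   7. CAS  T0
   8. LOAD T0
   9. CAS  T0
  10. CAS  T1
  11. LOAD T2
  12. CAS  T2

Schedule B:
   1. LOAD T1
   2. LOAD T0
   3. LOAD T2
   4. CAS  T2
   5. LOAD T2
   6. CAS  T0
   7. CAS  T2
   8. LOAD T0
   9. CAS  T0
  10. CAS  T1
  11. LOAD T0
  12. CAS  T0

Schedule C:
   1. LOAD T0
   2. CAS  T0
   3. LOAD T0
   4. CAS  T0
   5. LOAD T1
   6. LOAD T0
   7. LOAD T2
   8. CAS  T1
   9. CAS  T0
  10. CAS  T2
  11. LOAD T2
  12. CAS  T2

C

Tracing schedule C:
T0 LOAD — after: cnt=1, r=1 — load
T0 CAS — after: cnt=2, r=1 — ok
T0 LOAD — after: cnt=2, r=2 — load
T0 CAS — after: cnt=3, r=2 — ok
T1 LOAD — after: cnt=3, r=3 — load
T0 LOAD — after: cnt=3, r=3 — load
T2 LOAD — after: cnt=3, r=3 — load
T1 CAS — after: cnt=4, r=3 — ok
T0 CAS — after: cnt=4, r=3 — retry
T2 CAS — after: cnt=4, r=3 — retry
T2 LOAD — after: cnt=4, r=4 — load
T2 CAS — after: cnt=5, r=4 — ok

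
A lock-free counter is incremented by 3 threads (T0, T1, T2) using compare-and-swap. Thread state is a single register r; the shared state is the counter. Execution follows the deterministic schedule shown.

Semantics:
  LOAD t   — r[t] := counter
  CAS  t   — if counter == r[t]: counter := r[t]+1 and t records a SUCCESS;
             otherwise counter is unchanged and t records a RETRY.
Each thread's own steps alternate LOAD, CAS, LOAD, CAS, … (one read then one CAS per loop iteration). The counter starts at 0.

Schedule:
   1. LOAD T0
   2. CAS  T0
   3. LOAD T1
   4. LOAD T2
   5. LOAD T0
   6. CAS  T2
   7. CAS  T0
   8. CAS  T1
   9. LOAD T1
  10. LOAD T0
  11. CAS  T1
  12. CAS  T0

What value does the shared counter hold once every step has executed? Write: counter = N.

counter = 3

[1] T0.load  rd  (counter 0, T0.r 0)
[2] T0.cas  hit  (counter 1, T0.r 0)
[3] T1.load  rd  (counter 1, T1.r 1)
[4] T2.load  rd  (counter 1, T2.r 1)
[5] T0.load  rd  (counter 1, T0.r 1)
[6] T2.cas  hit  (counter 2, T2.r 1)
[7] T0.cas  miss  (counter 2, T0.r 1)
[8] T1.cas  miss  (counter 2, T1.r 1)
[9] T1.load  rd  (counter 2, T1.r 2)
[10] T0.load  rd  (counter 2, T0.r 2)
[11] T1.cas  hit  (counter 3, T1.r 2)
[12] T0.cas  miss  (counter 3, T0.r 2)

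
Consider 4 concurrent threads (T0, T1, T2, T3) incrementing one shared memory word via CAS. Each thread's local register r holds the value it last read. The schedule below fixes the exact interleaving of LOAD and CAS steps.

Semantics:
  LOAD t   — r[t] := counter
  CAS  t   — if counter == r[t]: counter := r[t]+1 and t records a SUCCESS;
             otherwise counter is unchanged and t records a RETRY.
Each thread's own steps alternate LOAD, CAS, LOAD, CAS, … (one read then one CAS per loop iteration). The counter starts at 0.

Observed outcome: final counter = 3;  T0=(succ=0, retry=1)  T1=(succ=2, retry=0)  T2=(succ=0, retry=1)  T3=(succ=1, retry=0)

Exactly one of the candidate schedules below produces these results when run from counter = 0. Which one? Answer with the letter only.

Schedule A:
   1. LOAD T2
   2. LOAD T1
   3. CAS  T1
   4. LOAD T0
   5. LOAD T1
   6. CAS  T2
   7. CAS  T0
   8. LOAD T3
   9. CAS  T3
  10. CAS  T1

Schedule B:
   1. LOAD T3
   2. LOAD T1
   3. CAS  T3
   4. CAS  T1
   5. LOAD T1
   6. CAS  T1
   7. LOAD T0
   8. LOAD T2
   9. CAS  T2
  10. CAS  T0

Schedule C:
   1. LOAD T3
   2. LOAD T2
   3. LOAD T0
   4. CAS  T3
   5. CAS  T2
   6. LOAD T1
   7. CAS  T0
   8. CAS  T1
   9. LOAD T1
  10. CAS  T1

C

Run C:
   1) LOAD T3:  M=0  r_T3=0
   2) LOAD T2:  M=0  r_T2=0
   3) LOAD T0:  M=0  r_T0=0
   4) CAS  T3:  M=1  r_T3=0 ✓
   5) CAS  T2:  M=1  r_T2=0 ✗
   6) LOAD T1:  M=1  r_T1=1
   7) CAS  T0:  M=1  r_T0=0 ✗
   8) CAS  T1:  M=2  r_T1=1 ✓
   9) LOAD T1:  M=2  r_T1=2
  10) CAS  T1:  M=3  r_T1=2 ✓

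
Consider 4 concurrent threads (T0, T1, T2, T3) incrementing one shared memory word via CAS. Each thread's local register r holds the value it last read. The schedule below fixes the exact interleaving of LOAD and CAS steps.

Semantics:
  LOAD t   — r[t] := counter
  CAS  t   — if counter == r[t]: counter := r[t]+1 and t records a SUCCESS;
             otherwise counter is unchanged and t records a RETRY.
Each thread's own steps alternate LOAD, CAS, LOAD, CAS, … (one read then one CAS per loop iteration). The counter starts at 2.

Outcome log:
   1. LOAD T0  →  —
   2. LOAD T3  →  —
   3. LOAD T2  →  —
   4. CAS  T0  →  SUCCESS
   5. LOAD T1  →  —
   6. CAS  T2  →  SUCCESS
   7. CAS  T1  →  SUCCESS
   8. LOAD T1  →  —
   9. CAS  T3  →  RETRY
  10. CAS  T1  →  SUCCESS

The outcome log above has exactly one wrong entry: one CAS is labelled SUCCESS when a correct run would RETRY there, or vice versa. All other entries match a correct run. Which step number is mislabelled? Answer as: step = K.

Correct run:
T0 LOAD — after: cnt=2, r=2 — load
T3 LOAD — after: cnt=2, r=2 — load
T2 LOAD — after: cnt=2, r=2 — load
T0 CAS — after: cnt=3, r=2 — ok
T1 LOAD — after: cnt=3, r=3 — load
T2 CAS — after: cnt=3, r=2 — retry
T1 CAS — after: cnt=4, r=3 — ok
T1 LOAD — after: cnt=4, r=4 — load
T3 CAS — after: cnt=4, r=2 — retry
T1 CAS — after: cnt=5, r=4 — ok
Mismatch at 6.

step = 6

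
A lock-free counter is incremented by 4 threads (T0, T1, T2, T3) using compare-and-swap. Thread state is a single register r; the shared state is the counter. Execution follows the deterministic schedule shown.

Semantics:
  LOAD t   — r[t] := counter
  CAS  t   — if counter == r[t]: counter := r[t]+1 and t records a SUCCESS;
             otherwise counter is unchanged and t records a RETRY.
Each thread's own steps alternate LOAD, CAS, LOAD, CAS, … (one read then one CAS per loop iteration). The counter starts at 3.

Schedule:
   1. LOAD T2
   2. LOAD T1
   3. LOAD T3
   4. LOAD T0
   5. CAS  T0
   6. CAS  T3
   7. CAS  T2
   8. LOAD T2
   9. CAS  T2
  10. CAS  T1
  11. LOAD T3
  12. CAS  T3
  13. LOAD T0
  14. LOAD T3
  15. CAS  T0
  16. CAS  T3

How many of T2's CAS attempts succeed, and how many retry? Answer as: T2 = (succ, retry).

T2 = (1, 1)

step 1: T2 LOAD ⇒ load; ctr=3 reg=3
step 2: T1 LOAD ⇒ load; ctr=3 reg=3
step 3: T3 LOAD ⇒ load; ctr=3 reg=3
step 4: T0 LOAD ⇒ load; ctr=3 reg=3
step 5: T0 CAS ⇒ ok; ctr=4 reg=3
step 6: T3 CAS ⇒ retry; ctr=4 reg=3
step 7: T2 CAS ⇒ retry; ctr=4 reg=3
step 8: T2 LOAD ⇒ load; ctr=4 reg=4
step 9: T2 CAS ⇒ ok; ctr=5 reg=4
step 10: T1 CAS ⇒ retry; ctr=5 reg=3
step 11: T3 LOAD ⇒ load; ctr=5 reg=5
step 12: T3 CAS ⇒ ok; ctr=6 reg=5
step 13: T0 LOAD ⇒ load; ctr=6 reg=6
step 14: T3 LOAD ⇒ load; ctr=6 reg=6
step 15: T0 CAS ⇒ ok; ctr=7 reg=6
step 16: T3 CAS ⇒ retry; ctr=7 reg=6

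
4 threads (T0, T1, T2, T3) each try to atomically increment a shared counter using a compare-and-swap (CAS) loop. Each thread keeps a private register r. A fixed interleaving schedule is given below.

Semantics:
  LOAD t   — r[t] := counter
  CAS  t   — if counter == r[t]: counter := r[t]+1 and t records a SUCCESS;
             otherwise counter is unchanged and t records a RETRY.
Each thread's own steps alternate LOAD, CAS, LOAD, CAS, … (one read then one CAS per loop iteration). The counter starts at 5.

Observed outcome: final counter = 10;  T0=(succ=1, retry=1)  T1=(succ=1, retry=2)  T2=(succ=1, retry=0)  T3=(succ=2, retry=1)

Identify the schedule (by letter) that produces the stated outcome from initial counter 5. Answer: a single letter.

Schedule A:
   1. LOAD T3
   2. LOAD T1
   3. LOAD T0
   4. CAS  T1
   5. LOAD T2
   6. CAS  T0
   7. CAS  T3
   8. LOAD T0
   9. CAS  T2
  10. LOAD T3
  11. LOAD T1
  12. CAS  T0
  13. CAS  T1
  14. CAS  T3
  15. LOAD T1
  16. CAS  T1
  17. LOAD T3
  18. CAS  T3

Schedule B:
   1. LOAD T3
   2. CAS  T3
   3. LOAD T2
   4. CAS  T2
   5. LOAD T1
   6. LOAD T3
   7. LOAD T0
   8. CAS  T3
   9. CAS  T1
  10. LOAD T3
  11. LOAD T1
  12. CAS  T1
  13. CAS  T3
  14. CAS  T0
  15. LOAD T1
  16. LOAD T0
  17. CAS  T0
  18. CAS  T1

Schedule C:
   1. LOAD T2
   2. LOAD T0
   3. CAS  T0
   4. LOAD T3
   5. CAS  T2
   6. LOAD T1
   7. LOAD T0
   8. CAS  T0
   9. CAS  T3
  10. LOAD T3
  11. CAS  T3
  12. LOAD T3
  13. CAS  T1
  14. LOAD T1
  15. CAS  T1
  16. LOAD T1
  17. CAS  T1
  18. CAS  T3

Run B:
T3 LOAD — after: cnt=5, r=5 — load
T3 CAS — after: cnt=6, r=5 — ok
T2 LOAD — after: cnt=6, r=6 — load
T2 CAS — after: cnt=7, r=6 — ok
T1 LOAD — after: cnt=7, r=7 — load
T3 LOAD — after: cnt=7, r=7 — load
T0 LOAD — after: cnt=7, r=7 — load
T3 CAS — after: cnt=8, r=7 — ok
T1 CAS — after: cnt=8, r=7 — retry
T3 LOAD — after: cnt=8, r=8 — load
T1 LOAD — after: cnt=8, r=8 — load
T1 CAS — after: cnt=9, r=8 — ok
T3 CAS — after: cnt=9, r=8 — retry
T0 CAS — after: cnt=9, r=7 — retry
T1 LOAD — after: cnt=9, r=9 — load
T0 LOAD — after: cnt=9, r=9 — load
T0 CAS — after: cnt=10, r=9 — ok
T1 CAS — after: cnt=10, r=9 — retry

B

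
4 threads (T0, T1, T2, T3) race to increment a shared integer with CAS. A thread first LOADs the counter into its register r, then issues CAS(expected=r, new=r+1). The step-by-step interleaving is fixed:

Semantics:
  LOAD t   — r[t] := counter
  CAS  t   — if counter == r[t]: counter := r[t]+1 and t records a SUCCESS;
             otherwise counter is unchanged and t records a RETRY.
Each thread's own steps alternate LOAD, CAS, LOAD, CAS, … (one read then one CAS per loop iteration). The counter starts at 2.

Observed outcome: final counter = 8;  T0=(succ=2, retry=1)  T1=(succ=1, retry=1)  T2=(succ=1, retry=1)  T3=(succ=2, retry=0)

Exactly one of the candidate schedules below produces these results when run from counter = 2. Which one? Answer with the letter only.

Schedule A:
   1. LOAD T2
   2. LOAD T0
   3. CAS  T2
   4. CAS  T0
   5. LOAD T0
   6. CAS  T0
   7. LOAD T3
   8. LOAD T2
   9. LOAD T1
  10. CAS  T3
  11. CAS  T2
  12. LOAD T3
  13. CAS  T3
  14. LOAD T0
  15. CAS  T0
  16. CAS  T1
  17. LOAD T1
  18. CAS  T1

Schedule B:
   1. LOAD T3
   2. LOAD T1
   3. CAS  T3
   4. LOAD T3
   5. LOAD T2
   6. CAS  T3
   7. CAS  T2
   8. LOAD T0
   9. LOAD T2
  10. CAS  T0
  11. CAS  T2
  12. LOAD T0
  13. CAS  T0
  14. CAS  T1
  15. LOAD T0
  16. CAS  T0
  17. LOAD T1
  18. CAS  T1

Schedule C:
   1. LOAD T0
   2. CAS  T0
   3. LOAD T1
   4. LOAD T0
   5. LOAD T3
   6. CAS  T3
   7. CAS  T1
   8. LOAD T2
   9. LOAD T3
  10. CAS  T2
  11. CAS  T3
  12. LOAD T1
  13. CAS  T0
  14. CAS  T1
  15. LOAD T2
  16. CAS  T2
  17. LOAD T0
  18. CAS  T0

Tracing schedule A:
T2 LOAD — after: cnt=2, r=2 — load
T0 LOAD — after: cnt=2, r=2 — load
T2 CAS — after: cnt=3, r=2 — ok
T0 CAS — after: cnt=3, r=2 — retry
T0 LOAD — after: cnt=3, r=3 — load
T0 CAS — after: cnt=4, r=3 — ok
T3 LOAD — after: cnt=4, r=4 — load
T2 LOAD — after: cnt=4, r=4 — load
T1 LOAD — after: cnt=4, r=4 — load
T3 CAS — after: cnt=5, r=4 — ok
T2 CAS — after: cnt=5, r=4 — retry
T3 LOAD — after: cnt=5, r=5 — load
T3 CAS — after: cnt=6, r=5 — ok
T0 LOAD — after: cnt=6, r=6 — load
T0 CAS — after: cnt=7, r=6 — ok
T1 CAS — after: cnt=7, r=4 — retry
T1 LOAD — after: cnt=7, r=7 — load
T1 CAS — after: cnt=8, r=7 — ok

A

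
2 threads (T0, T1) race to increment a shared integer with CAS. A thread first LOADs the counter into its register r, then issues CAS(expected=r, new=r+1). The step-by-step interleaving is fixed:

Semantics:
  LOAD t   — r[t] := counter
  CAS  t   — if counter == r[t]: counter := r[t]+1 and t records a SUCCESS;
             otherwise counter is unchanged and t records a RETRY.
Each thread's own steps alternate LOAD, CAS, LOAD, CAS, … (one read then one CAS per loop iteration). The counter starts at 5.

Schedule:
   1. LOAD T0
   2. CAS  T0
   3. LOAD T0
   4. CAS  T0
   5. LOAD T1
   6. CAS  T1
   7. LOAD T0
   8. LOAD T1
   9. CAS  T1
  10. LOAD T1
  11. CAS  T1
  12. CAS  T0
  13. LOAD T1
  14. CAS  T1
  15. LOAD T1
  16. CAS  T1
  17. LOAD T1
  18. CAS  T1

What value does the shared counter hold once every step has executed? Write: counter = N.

1. LOAD T0 → mem=5 r[T0]=5 [LOAD]
2. CAS T0 → mem=6 r[T0]=5 [OK]
3. LOAD T0 → mem=6 r[T0]=6 [LOAD]
4. CAS T0 → mem=7 r[T0]=6 [OK]
5. LOAD T1 → mem=7 r[T1]=7 [LOAD]
6. CAS T1 → mem=8 r[T1]=7 [OK]
7. LOAD T0 → mem=8 r[T0]=8 [LOAD]
8. LOAD T1 → mem=8 r[T1]=8 [LOAD]
9. CAS T1 → mem=9 r[T1]=8 [OK]
10. LOAD T1 → mem=9 r[T1]=9 [LOAD]
11. CAS T1 → mem=10 r[T1]=9 [OK]
12. CAS T0 → mem=10 r[T0]=8 [RETRY]
13. LOAD T1 → mem=10 r[T1]=10 [LOAD]
14. CAS T1 → mem=11 r[T1]=10 [OK]
15. LOAD T1 → mem=11 r[T1]=11 [LOAD]
16. CAS T1 → mem=12 r[T1]=11 [OK]
17. LOAD T1 → mem=12 r[T1]=12 [LOAD]
18. CAS T1 → mem=13 r[T1]=12 [OK]

counter = 13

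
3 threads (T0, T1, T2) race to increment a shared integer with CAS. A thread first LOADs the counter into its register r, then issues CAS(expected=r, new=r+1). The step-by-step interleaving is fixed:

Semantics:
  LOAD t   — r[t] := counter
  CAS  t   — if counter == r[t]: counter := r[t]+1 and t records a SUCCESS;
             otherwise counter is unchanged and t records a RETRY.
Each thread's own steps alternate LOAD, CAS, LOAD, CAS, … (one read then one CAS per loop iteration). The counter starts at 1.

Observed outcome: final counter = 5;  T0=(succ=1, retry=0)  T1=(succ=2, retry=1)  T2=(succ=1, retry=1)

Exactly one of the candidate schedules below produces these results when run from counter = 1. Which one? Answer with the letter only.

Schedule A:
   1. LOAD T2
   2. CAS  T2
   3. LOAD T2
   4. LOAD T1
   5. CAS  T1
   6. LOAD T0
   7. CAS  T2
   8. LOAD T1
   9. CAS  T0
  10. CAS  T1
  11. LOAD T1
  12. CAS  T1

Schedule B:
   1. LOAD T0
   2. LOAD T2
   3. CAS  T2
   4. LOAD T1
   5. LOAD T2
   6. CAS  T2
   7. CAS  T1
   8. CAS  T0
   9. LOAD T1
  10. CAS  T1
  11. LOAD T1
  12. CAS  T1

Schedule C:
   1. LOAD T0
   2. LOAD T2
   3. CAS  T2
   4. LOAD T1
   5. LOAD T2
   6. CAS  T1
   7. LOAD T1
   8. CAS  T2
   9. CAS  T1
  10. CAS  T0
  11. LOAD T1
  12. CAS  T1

Run A:
[1] T2.load  rd  (counter 1, T2.r 1)
[2] T2.cas  hit  (counter 2, T2.r 1)
[3] T2.load  rd  (counter 2, T2.r 2)
[4] T1.load  rd  (counter 2, T1.r 2)
[5] T1.cas  hit  (counter 3, T1.r 2)
[6] T0.load  rd  (counter 3, T0.r 3)
[7] T2.cas  miss  (counter 3, T2.r 2)
[8] T1.load  rd  (counter 3, T1.r 3)
[9] T0.cas  hit  (counter 4, T0.r 3)
[10] T1.cas  miss  (counter 4, T1.r 3)
[11] T1.load  rd  (counter 4, T1.r 4)
[12] T1.cas  hit  (counter 5, T1.r 4)

A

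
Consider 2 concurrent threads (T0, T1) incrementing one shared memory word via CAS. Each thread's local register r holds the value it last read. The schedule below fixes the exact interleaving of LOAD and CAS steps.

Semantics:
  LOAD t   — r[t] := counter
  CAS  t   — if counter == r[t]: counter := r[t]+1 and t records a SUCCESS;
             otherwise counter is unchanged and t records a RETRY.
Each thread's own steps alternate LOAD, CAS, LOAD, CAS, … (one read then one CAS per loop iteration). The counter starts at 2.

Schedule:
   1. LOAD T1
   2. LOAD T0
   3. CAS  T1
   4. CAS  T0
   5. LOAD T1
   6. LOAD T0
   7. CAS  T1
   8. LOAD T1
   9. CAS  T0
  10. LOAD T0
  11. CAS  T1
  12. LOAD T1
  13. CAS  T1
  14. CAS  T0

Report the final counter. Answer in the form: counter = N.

counter = 6

   1) LOAD T1:  M=2  r_T1=2
   2) LOAD T0:  M=2  r_T0=2
   3) CAS  T1:  M=3  r_T1=2 ✓
   4) CAS  T0:  M=3  r_T0=2 ✗
   5) LOAD T1:  M=3  r_T1=3
   6) LOAD T0:  M=3  r_T0=3
   7) CAS  T1:  M=4  r_T1=3 ✓
   8) LOAD T1:  M=4  r_T1=4
   9) CAS  T0:  M=4  r_T0=3 ✗
  10) LOAD T0:  M=4  r_T0=4
  11) CAS  T1:  M=5  r_T1=4 ✓
  12) LOAD T1:  M=5  r_T1=5
  13) CAS  T1:  M=6  r_T1=5 ✓
  14) CAS  T0:  M=6  r_T0=4 ✗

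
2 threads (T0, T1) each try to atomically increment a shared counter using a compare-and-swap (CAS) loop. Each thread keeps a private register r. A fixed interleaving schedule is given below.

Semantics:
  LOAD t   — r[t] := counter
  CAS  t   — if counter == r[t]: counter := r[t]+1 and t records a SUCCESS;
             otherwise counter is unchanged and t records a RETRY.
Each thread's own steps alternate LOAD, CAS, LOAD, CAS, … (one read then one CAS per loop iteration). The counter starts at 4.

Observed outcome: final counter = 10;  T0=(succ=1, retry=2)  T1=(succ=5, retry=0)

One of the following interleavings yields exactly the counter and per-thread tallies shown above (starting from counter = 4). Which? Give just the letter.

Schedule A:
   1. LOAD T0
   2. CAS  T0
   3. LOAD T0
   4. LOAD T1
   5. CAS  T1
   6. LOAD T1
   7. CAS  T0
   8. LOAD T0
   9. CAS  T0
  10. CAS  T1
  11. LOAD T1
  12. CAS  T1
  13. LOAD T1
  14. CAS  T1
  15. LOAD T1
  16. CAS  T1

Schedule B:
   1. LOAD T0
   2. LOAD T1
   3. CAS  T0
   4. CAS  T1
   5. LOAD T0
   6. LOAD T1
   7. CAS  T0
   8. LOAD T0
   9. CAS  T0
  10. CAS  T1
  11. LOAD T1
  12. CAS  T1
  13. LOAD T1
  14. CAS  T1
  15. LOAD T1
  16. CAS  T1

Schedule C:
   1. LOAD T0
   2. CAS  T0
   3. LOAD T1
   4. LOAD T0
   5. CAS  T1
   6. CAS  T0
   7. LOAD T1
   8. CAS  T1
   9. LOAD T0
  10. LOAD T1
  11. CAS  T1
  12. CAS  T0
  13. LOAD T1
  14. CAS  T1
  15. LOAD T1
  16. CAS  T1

C

Tracing schedule C:
#1 T0 reads 4
#2 T0 CAS(4→5) writes; counter now 5
#3 T1 reads 5
#4 T0 reads 5
#5 T1 CAS(5→6) writes; counter now 6
#6 T0 CAS(5→6) fails; counter now 6
#7 T1 reads 6
#8 T1 CAS(6→7) writes; counter now 7
#9 T0 reads 7
#10 T1 reads 7
#11 T1 CAS(7→8) writes; counter now 8
#12 T0 CAS(7→8) fails; counter now 8
#13 T1 reads 8
#14 T1 CAS(8→9) writes; counter now 9
#15 T1 reads 9
#16 T1 CAS(9→10) writes; counter now 10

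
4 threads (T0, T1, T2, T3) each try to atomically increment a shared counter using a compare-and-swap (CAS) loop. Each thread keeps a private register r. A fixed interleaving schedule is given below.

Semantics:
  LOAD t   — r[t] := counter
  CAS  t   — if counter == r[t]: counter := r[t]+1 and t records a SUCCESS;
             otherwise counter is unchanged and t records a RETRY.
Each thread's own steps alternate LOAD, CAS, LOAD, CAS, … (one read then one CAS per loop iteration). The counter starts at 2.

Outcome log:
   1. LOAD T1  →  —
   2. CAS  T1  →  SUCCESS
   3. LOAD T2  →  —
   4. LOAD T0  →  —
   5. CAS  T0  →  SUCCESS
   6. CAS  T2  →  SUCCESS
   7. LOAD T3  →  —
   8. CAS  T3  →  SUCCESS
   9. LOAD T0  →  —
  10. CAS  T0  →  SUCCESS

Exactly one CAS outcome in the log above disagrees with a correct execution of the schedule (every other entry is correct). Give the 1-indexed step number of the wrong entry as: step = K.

step = 6

Reference trace:
[1] T1.load  rd  (counter 2, T1.r 2)
[2] T1.cas  hit  (counter 3, T1.r 2)
[3] T2.load  rd  (counter 3, T2.r 3)
[4] T0.load  rd  (counter 3, T0.r 3)
[5] T0.cas  hit  (counter 4, T0.r 3)
[6] T2.cas  miss  (counter 4, T2.r 3)
[7] T3.load  rd  (counter 4, T3.r 4)
[8] T3.cas  hit  (counter 5, T3.r 4)
[9] T0.load  rd  (counter 5, T0.r 5)
[10] T0.cas  hit  (counter 6, T0.r 5)
Flip is step 6.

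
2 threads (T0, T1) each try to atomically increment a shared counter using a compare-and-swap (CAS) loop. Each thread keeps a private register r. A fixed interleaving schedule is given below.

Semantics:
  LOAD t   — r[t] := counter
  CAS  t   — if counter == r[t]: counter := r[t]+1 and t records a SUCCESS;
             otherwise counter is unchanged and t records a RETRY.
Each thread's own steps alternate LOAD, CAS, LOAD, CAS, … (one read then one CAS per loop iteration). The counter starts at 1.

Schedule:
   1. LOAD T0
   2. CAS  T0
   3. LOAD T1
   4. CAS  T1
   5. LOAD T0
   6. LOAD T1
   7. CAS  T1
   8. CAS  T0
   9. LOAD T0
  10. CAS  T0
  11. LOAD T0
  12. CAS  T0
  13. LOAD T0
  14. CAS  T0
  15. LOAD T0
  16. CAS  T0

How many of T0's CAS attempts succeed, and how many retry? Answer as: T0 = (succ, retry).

T0 = (5, 1)

[1] T0.load  rd  (counter 1, T0.r 1)
[2] T0.cas  hit  (counter 2, T0.r 1)
[3] T1.load  rd  (counter 2, T1.r 2)
[4] T1.cas  hit  (counter 3, T1.r 2)
[5] T0.load  rd  (counter 3, T0.r 3)
[6] T1.load  rd  (counter 3, T1.r 3)
[7] T1.cas  hit  (counter 4, T1.r 3)
[8] T0.cas  miss  (counter 4, T0.r 3)
[9] T0.load  rd  (counter 4, T0.r 4)
[10] T0.cas  hit  (counter 5, T0.r 4)
[11] T0.load  rd  (counter 5, T0.r 5)
[12] T0.cas  hit  (counter 6, T0.r 5)
[13] T0.load  rd  (counter 6, T0.r 6)
[14] T0.cas  hit  (counter 7, T0.r 6)
[15] T0.load  rd  (counter 7, T0.r 7)
[16] T0.cas  hit  (counter 8, T0.r 7)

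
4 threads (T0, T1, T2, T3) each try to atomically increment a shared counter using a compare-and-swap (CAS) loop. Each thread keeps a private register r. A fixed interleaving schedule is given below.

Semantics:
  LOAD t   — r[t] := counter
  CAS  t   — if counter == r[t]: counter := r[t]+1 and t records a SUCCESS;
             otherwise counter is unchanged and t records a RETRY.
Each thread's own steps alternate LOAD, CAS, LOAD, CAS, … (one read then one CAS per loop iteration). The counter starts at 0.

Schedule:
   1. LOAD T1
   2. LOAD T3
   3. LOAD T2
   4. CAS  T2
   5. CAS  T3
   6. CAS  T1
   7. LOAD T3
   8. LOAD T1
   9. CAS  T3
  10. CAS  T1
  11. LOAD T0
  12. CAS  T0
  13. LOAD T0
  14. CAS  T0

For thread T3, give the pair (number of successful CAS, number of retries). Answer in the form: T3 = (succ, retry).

   1) LOAD T1:  M=0  r_T1=0
   2) LOAD T3:  M=0  r_T3=0
   3) LOAD T2:  M=0  r_T2=0
   4) CAS  T2:  M=1  r_T2=0 ✓
   5) CAS  T3:  M=1  r_T3=0 ✗
   6) CAS  T1:  M=1  r_T1=0 ✗
   7) LOAD T3:  M=1  r_T3=1
   8) LOAD T1:  M=1  r_T1=1
   9) CAS  T3:  M=2  r_T3=1 ✓
  10) CAS  T1:  M=2  r_T1=1 ✗
  11) LOAD T0:  M=2  r_T0=2
  12) CAS  T0:  M=3  r_T0=2 ✓
  13) LOAD T0:  M=3  r_T0=3
  14) CAS  T0:  M=4  r_T0=3 ✓

T3 = (1, 1)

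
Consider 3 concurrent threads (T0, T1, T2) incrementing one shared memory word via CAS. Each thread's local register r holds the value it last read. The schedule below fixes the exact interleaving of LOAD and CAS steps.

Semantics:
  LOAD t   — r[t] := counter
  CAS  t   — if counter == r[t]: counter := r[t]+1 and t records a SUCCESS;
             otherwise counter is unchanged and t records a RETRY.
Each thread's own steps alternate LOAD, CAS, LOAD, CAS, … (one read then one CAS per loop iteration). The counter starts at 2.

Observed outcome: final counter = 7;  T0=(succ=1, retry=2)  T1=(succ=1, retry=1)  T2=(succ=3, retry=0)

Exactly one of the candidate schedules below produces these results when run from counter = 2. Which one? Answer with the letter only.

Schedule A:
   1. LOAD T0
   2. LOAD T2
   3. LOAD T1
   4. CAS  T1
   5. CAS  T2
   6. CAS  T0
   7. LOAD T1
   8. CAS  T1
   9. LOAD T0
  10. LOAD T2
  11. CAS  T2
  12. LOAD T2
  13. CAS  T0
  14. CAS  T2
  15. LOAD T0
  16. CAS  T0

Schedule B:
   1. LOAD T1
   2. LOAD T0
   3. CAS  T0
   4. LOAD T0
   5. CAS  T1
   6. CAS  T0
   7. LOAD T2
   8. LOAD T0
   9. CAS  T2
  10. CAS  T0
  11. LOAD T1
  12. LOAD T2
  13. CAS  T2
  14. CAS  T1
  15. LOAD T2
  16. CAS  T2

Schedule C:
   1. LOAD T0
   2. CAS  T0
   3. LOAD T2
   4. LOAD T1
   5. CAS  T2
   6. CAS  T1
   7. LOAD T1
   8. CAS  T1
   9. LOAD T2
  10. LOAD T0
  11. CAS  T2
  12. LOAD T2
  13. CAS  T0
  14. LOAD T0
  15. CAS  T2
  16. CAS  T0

Tracing schedule C:
step 1: T0 LOAD ⇒ load; ctr=2 reg=2
step 2: T0 CAS ⇒ ok; ctr=3 reg=2
step 3: T2 LOAD ⇒ load; ctr=3 reg=3
step 4: T1 LOAD ⇒ load; ctr=3 reg=3
step 5: T2 CAS ⇒ ok; ctr=4 reg=3
step 6: T1 CAS ⇒ retry; ctr=4 reg=3
step 7: T1 LOAD ⇒ load; ctr=4 reg=4
step 8: T1 CAS ⇒ ok; ctr=5 reg=4
step 9: T2 LOAD ⇒ load; ctr=5 reg=5
step 10: T0 LOAD ⇒ load; ctr=5 reg=5
step 11: T2 CAS ⇒ ok; ctr=6 reg=5
step 12: T2 LOAD ⇒ load; ctr=6 reg=6
step 13: T0 CAS ⇒ retry; ctr=6 reg=5
step 14: T0 LOAD ⇒ load; ctr=6 reg=6
step 15: T2 CAS ⇒ ok; ctr=7 reg=6
step 16: T0 CAS ⇒ retry; ctr=7 reg=6

C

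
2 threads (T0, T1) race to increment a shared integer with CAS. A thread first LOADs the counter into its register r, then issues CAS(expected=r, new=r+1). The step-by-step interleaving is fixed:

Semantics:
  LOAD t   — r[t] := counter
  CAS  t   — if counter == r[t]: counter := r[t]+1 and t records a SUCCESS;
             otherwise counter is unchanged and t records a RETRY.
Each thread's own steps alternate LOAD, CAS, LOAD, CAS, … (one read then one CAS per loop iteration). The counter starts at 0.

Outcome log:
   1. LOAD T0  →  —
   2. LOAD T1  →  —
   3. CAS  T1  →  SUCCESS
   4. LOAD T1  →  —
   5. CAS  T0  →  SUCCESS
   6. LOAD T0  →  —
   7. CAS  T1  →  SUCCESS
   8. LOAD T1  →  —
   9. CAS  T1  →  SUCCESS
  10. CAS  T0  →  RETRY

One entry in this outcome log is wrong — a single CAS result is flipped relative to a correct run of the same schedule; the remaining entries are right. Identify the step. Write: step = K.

step = 5

Reference trace:
   1) LOAD T0:  M=0  r_T0=0
   2) LOAD T1:  M=0  r_T1=0
   3) CAS  T1:  M=1  r_T1=0 ✓
   4) LOAD T1:  M=1  r_T1=1
   5) CAS  T0:  M=1  r_T0=0 ✗
   6) LOAD T0:  M=1  r_T0=1
   7) CAS  T1:  M=2  r_T1=1 ✓
   8) LOAD T1:  M=2  r_T1=2
   9) CAS  T1:  M=3  r_T1=2 ✓
  10) CAS  T0:  M=3  r_T0=1 ✗
Flip is step 5.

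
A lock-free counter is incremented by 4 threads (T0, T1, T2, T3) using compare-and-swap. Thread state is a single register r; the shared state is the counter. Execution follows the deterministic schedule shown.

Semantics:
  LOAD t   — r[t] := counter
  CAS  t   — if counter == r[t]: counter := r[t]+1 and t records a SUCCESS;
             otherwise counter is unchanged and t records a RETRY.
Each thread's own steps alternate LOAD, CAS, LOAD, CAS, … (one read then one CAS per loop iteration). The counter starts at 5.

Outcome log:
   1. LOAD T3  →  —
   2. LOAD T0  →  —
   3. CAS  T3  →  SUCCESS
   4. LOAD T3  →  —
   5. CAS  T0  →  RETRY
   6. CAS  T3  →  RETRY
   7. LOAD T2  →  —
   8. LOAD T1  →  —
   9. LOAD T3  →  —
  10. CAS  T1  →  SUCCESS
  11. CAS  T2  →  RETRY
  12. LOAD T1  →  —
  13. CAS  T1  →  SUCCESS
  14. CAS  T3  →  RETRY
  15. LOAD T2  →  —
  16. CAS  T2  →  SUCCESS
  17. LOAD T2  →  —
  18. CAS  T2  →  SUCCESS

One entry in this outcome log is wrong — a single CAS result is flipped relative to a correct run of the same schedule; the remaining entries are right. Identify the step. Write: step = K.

step = 6

Reference trace:
#1 T3 reads 5
#2 T0 reads 5
#3 T3 CAS(5→6) writes; counter now 6
#4 T3 reads 6
#5 T0 CAS(5→6) fails; counter now 6
#6 T3 CAS(6→7) writes; counter now 7
#7 T2 reads 7
#8 T1 reads 7
#9 T3 reads 7
#10 T1 CAS(7→8) writes; counter now 8
#11 T2 CAS(7→8) fails; counter now 8
#12 T1 reads 8
#13 T1 CAS(8→9) writes; counter now 9
#14 T3 CAS(7→8) fails; counter now 9
#15 T2 reads 9
#16 T2 CAS(9→10) writes; counter now 10
#17 T2 reads 10
#18 T2 CAS(10→11) writes; counter now 11
Mismatch at 6.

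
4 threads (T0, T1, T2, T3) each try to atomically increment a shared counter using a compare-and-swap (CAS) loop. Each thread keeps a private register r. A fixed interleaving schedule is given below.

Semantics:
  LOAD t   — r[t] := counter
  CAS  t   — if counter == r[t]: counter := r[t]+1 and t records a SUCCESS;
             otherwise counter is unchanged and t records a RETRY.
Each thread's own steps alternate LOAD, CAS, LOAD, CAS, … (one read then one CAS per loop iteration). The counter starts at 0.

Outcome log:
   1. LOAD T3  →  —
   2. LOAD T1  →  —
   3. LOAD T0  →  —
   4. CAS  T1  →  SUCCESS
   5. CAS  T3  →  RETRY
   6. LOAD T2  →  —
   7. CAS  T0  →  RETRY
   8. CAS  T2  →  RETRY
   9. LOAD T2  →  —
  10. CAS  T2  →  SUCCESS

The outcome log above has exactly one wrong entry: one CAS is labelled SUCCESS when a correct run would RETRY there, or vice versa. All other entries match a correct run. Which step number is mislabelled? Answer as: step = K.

Correct run:
T3 LOAD — after: cnt=0, r=0 — load
T1 LOAD — after: cnt=0, r=0 — load
T0 LOAD — after: cnt=0, r=0 — load
T1 CAS — after: cnt=1, r=0 — ok
T3 CAS — after: cnt=1, r=0 — retry
T2 LOAD — after: cnt=1, r=1 — load
T0 CAS — after: cnt=1, r=0 — retry
T2 CAS — after: cnt=2, r=1 — ok
T2 LOAD — after: cnt=2, r=2 — load
T2 CAS — after: cnt=3, r=2 — ok
Flip is step 8.

step = 8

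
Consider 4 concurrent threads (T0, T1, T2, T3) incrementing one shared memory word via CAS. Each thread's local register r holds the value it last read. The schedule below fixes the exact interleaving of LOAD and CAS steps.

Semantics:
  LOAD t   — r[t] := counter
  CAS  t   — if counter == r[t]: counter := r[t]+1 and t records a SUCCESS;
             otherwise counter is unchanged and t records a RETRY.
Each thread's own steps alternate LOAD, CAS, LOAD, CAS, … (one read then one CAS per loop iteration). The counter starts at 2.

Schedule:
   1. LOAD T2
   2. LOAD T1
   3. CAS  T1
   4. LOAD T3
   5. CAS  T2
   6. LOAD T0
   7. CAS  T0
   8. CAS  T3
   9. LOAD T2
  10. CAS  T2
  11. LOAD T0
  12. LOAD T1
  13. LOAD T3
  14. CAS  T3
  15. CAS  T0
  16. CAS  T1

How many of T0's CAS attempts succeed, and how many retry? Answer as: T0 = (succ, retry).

#1 T2 reads 2
#2 T1 reads 2
#3 T1 CAS(2→3) writes; counter now 3
#4 T3 reads 3
#5 T2 CAS(2→3) fails; counter now 3
#6 T0 reads 3
#7 T0 CAS(3→4) writes; counter now 4
#8 T3 CAS(3→4) fails; counter now 4
#9 T2 reads 4
#10 T2 CAS(4→5) writes; counter now 5
#11 T0 reads 5
#12 T1 reads 5
#13 T3 reads 5
#14 T3 CAS(5→6) writes; counter now 6
#15 T0 CAS(5→6) fails; counter now 6
#16 T1 CAS(5→6) fails; counter now 6

T0 = (1, 1)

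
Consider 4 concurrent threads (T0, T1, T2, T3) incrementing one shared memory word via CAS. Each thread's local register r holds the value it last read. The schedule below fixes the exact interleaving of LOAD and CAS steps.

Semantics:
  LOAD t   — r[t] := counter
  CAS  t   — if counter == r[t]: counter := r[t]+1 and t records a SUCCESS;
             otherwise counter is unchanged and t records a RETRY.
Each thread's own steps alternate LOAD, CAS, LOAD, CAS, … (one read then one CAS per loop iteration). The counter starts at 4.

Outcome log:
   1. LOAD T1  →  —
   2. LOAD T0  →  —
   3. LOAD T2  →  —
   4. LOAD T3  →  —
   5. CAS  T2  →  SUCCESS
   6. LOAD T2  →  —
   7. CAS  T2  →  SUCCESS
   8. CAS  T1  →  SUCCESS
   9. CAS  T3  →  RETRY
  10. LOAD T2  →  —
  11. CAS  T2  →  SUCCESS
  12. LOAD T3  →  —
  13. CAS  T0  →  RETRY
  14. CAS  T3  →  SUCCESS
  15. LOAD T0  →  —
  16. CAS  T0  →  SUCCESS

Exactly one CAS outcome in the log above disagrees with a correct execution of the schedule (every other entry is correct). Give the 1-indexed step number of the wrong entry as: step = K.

step = 8

Re-executing:
step 1: T1 LOAD ⇒ load; ctr=4 reg=4
step 2: T0 LOAD ⇒ load; ctr=4 reg=4
step 3: T2 LOAD ⇒ load; ctr=4 reg=4
step 4: T3 LOAD ⇒ load; ctr=4 reg=4
step 5: T2 CAS ⇒ ok; ctr=5 reg=4
step 6: T2 LOAD ⇒ load; ctr=5 reg=5
step 7: T2 CAS ⇒ ok; ctr=6 reg=5
step 8: T1 CAS ⇒ retry; ctr=6 reg=4
step 9: T3 CAS ⇒ retry; ctr=6 reg=4
step 10: T2 LOAD ⇒ load; ctr=6 reg=6
step 11: T2 CAS ⇒ ok; ctr=7 reg=6
step 12: T3 LOAD ⇒ load; ctr=7 reg=7
step 13: T0 CAS ⇒ retry; ctr=7 reg=4
step 14: T3 CAS ⇒ ok; ctr=8 reg=7
step 15: T0 LOAD ⇒ load; ctr=8 reg=8
step 16: T0 CAS ⇒ ok; ctr=9 reg=8
Mismatch at 8.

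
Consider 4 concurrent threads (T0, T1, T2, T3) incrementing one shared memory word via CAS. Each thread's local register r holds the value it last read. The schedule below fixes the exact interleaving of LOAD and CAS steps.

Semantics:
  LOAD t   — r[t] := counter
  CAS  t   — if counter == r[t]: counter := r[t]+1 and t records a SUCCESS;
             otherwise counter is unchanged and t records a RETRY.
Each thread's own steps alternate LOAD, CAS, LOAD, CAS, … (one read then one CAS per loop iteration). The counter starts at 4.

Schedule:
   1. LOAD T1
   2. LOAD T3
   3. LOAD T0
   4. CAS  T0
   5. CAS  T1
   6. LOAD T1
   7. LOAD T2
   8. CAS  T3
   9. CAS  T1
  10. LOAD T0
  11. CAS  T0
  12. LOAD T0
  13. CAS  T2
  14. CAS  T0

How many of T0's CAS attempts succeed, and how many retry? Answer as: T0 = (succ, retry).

T1 LOAD — after: cnt=4, r=4 — load
T3 LOAD — after: cnt=4, r=4 — load
T0 LOAD — after: cnt=4, r=4 — load
T0 CAS — after: cnt=5, r=4 — ok
T1 CAS — after: cnt=5, r=4 — retry
T1 LOAD — after: cnt=5, r=5 — load
T2 LOAD — after: cnt=5, r=5 — load
T3 CAS — after: cnt=5, r=4 — retry
T1 CAS — after: cnt=6, r=5 — ok
T0 LOAD — after: cnt=6, r=6 — load
T0 CAS — after: cnt=7, r=6 — ok
T0 LOAD — after: cnt=7, r=7 — load
T2 CAS — after: cnt=7, r=5 — retry
T0 CAS — after: cnt=8, r=7 — ok

T0 = (3, 0)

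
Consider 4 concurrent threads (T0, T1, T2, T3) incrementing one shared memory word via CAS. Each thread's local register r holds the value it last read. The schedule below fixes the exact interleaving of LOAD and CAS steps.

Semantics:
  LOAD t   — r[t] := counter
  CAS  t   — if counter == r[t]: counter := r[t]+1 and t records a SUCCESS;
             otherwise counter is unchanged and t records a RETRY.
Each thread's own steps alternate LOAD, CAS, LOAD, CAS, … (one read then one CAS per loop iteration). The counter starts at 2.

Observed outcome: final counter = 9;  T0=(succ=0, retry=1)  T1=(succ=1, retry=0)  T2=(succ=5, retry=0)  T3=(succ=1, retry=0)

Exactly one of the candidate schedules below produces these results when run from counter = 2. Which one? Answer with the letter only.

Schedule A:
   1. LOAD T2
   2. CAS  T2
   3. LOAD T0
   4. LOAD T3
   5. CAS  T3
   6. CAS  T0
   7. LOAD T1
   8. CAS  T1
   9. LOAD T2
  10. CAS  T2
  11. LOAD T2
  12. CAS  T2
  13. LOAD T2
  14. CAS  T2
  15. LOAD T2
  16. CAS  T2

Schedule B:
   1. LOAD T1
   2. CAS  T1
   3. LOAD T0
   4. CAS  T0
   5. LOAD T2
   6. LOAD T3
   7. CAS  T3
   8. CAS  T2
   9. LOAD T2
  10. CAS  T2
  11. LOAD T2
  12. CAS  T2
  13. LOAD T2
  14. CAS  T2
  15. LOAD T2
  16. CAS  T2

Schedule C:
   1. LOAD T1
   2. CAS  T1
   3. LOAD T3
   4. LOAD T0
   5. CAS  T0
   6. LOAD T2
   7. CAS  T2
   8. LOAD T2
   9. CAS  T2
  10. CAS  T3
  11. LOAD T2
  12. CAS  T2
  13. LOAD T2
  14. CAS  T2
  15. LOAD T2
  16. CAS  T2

Simulating candidate A:
[1] T2.load  rd  (counter 2, T2.r 2)
[2] T2.cas  hit  (counter 3, T2.r 2)
[3] T0.load  rd  (counter 3, T0.r 3)
[4] T3.load  rd  (counter 3, T3.r 3)
[5] T3.cas  hit  (counter 4, T3.r 3)
[6] T0.cas  miss  (counter 4, T0.r 3)
[7] T1.load  rd  (counter 4, T1.r 4)
[8] T1.cas  hit  (counter 5, T1.r 4)
[9] T2.load  rd  (counter 5, T2.r 5)
[10] T2.cas  hit  (counter 6, T2.r 5)
[11] T2.load  rd  (counter 6, T2.r 6)
[12] T2.cas  hit  (counter 7, T2.r 6)
[13] T2.load  rd  (counter 7, T2.r 7)
[14] T2.cas  hit  (counter 8, T2.r 7)
[15] T2.load  rd  (counter 8, T2.r 8)
[16] T2.cas  hit  (counter 9, T2.r 8)

A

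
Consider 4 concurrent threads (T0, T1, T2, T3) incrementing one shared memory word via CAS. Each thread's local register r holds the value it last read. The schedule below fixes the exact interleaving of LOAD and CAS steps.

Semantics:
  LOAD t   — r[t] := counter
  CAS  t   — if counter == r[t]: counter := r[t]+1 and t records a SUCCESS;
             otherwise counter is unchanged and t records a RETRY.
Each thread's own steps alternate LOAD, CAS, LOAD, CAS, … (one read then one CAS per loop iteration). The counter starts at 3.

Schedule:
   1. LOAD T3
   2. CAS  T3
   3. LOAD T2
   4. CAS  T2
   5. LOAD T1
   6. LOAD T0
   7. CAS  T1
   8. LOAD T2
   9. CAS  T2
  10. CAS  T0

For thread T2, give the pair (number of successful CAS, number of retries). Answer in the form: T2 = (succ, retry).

step 1: T3 LOAD ⇒ load; ctr=3 reg=3
step 2: T3 CAS ⇒ ok; ctr=4 reg=3
step 3: T2 LOAD ⇒ load; ctr=4 reg=4
step 4: T2 CAS ⇒ ok; ctr=5 reg=4
step 5: T1 LOAD ⇒ load; ctr=5 reg=5
step 6: T0 LOAD ⇒ load; ctr=5 reg=5
step 7: T1 CAS ⇒ ok; ctr=6 reg=5
step 8: T2 LOAD ⇒ load; ctr=6 reg=6
step 9: T2 CAS ⇒ ok; ctr=7 reg=6
step 10: T0 CAS ⇒ retry; ctr=7 reg=5

T2 = (2, 0)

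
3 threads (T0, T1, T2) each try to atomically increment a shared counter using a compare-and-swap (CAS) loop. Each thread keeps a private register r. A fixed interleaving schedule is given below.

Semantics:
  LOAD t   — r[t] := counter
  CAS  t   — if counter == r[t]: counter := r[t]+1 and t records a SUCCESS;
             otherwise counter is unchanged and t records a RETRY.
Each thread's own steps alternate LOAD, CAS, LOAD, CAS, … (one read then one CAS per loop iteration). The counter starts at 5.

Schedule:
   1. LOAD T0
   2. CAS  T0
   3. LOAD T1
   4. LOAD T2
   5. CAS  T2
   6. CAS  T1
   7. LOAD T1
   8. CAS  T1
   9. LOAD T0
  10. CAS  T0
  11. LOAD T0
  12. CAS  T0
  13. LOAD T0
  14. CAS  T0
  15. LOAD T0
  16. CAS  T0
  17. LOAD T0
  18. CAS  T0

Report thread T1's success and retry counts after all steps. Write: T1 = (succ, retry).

T1 = (1, 1)

   1) LOAD T0:  M=5  r_T0=5
   2) CAS  T0:  M=6  r_T0=5 ✓
   3) LOAD T1:  M=6  r_T1=6
   4) LOAD T2:  M=6  r_T2=6
   5) CAS  T2:  M=7  r_T2=6 ✓
   6) CAS  T1:  M=7  r_T1=6 ✗
   7) LOAD T1:  M=7  r_T1=7
   8) CAS  T1:  M=8  r_T1=7 ✓
   9) LOAD T0:  M=8  r_T0=8
  10) CAS  T0:  M=9  r_T0=8 ✓
  11) LOAD T0:  M=9  r_T0=9
  12) CAS  T0:  M=10  r_T0=9 ✓
  13) LOAD T0:  M=10  r_T0=10
  14) CAS  T0:  M=11  r_T0=10 ✓
  15) LOAD T0:  M=11  r_T0=11
  16) CAS  T0:  M=12  r_T0=11 ✓
  17) LOAD T0:  M=12  r_T0=12
  18) CAS  T0:  M=13  r_T0=12 ✓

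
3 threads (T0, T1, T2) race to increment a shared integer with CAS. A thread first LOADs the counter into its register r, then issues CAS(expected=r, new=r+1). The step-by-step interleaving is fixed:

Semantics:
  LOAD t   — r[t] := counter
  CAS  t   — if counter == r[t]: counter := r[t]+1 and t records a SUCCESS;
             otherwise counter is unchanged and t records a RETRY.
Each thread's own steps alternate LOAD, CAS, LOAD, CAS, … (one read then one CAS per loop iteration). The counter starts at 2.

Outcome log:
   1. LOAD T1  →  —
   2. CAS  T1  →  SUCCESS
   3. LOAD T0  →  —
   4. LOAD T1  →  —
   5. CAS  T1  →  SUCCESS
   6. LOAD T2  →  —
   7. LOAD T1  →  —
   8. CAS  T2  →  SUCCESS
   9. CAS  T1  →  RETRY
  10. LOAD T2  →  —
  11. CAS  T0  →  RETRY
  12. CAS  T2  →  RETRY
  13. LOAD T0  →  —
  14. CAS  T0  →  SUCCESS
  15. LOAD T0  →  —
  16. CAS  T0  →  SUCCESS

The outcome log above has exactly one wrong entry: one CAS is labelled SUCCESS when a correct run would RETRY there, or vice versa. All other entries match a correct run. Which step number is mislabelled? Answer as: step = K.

step = 12

Reference trace:
T1 LOAD — after: cnt=2, r=2 — load
T1 CAS — after: cnt=3, r=2 — ok
T0 LOAD — after: cnt=3, r=3 — load
T1 LOAD — after: cnt=3, r=3 — load
T1 CAS — after: cnt=4, r=3 — ok
T2 LOAD — after: cnt=4, r=4 — load
T1 LOAD — after: cnt=4, r=4 — load
T2 CAS — after: cnt=5, r=4 — ok
T1 CAS — after: cnt=5, r=4 — retry
T2 LOAD — after: cnt=5, r=5 — load
T0 CAS — after: cnt=5, r=3 — retry
T2 CAS — after: cnt=6, r=5 — ok
T0 LOAD — after: cnt=6, r=6 — load
T0 CAS — after: cnt=7, r=6 — ok
T0 LOAD — after: cnt=7, r=7 — load
T0 CAS — after: cnt=8, r=7 — ok
Mismatch at 12.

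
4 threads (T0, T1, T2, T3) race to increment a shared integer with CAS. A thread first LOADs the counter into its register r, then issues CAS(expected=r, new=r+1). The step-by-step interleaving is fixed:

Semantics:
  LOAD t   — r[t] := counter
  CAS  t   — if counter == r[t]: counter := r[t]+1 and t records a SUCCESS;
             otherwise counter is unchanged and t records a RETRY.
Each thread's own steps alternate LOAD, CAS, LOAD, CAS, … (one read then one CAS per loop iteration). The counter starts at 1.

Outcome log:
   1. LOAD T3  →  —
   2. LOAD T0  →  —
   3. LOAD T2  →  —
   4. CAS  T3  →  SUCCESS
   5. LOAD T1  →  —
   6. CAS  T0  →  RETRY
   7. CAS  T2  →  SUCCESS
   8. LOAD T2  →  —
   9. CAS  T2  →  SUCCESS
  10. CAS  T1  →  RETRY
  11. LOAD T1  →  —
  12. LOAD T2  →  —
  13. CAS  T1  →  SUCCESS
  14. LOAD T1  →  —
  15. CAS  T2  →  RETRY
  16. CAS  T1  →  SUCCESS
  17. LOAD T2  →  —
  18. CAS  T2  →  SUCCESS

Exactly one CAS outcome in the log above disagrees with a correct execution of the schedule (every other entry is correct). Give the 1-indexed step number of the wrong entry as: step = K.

Reference trace:
   1) LOAD T3:  M=1  r_T3=1
   2) LOAD T0:  M=1  r_T0=1
   3) LOAD T2:  M=1  r_T2=1
   4) CAS  T3:  M=2  r_T3=1 ✓
   5) LOAD T1:  M=2  r_T1=2
   6) CAS  T0:  M=2  r_T0=1 ✗
   7) CAS  T2:  M=2  r_T2=1 ✗
   8) LOAD T2:  M=2  r_T2=2
   9) CAS  T2:  M=3  r_T2=2 ✓
  10) CAS  T1:  M=3  r_T1=2 ✗
  11) LOAD T1:  M=3  r_T1=3
  12) LOAD T2:  M=3  r_T2=3
  13) CAS  T1:  M=4  r_T1=3 ✓
  14) LOAD T1:  M=4  r_T1=4
  15) CAS  T2:  M=4  r_T2=3 ✗
  16) CAS  T1:  M=5  r_T1=4 ✓
  17) LOAD T2:  M=5  r_T2=5
  18) CAS  T2:  M=6  r_T2=5 ✓
Flip is step 7.

step = 7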